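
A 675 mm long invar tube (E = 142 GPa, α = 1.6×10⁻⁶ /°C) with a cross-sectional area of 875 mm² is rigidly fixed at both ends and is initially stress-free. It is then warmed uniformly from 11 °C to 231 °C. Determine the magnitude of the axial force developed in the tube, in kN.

P ≈ 43.7 kN (compressive)

Full restraint means ε = 0, so the stress is σ = EαΔT = 142×10³ × 1.6×10⁻⁶ × 220 = 49.98 MPa.
Then P = σA = 49.98 × 875 mm² = 43.74 kN, compressive.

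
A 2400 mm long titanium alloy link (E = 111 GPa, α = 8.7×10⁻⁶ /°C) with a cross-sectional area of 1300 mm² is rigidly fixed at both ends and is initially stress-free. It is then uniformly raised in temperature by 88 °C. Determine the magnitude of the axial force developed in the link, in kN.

P ≈ 110 kN (compressive)

Full restraint means ε = 0, so the stress is σ = EαΔT = 111×10³ × 8.7×10⁻⁶ × 88 = 84.98 MPa.
P = AEαΔT = 1300 × 111×10³ × 8.7×10⁻⁶ × 88 = 110.5 kN (compressive).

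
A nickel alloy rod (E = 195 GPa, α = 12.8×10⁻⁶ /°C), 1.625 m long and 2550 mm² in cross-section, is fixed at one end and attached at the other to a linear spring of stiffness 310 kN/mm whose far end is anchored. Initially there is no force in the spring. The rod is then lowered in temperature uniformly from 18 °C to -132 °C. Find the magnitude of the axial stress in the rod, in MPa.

σ ≈ 188 MPa (tensile)

If the spring were absent the rod would shorten by αΔT L = 12.8×10⁻⁶ × 150 × 1625 = 3.12 mm.
Let P be the tensile force in the spring. The rod extends elastically by PL/(AE) and the spring stretches by P/k; together these equal δ_free.
So P = δ_free / [L/(AE) + 1/k] = 3.12 / [ 1625/(2550×195×10³) + 1/(310×10³) ].
P = 3.12 / 6.494×10⁻⁶ = 480500 N.
σ = P/A = 480500/2550 = 188.4 MPa.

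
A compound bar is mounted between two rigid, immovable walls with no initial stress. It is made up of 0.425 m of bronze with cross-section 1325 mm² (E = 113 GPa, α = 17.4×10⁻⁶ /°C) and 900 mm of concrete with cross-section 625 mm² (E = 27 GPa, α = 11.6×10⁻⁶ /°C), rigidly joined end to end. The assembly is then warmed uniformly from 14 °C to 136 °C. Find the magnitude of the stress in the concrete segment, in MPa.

Free thermal expansion of the whole bar: Σ αᵢΔT Lᵢ = 17.4×10⁻⁶×122×425 + 11.6×10⁻⁶×122×900 = 2.176 mm.
Since the ends are fixed, an axial force P builds up, equal in every segment, with P · Σ Lᵢ/(AᵢEᵢ) = δ_free.
The series flexibility is Σ Lᵢ/(AᵢEᵢ) = 425/(1325×113×10³) + 900/(625×27×10³) = 5.617×10⁻⁵ mm/N.
Hence P = δ_free / Σ(L/AE) = 2.176/5.617×10⁻⁵ = 38.74 kN (compressive).
σ_{concrete} = P / A = 38740 / 625 = 61.98 MPa.

σ ≈ 62 MPa (compressive)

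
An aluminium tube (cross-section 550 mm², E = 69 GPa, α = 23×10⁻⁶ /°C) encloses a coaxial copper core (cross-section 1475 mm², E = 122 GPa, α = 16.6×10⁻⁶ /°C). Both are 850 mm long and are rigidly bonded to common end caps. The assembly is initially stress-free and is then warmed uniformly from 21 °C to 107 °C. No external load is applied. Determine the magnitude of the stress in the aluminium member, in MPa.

Both members must finish at the same length. With the larger α, the aluminium tends to over-expand; the plates restrain it, putting the aluminium in compression and the copper in tension. With no external load the two internal forces are equal and opposite, magnitude P.
Setting the final lengths equal and cancelling L: (α₁ − α₂)ΔT = P/(A₁E₁) + P/(A₂E₂).
|α₁ − α₂|·ΔT = 6.4×10⁻⁶ × 86 = 0.0005504.
1/(A₁E₁) + 1/(A₂E₂) = 1/(550×69×10³) + 1/(1475×122×10³) = 3.191×10⁻⁸ N⁻¹.
So P = 0.0005504 / 3.191×10⁻⁸ = 17.25 kN.
σ_{aluminium} = P/A₁ = 17250/550 = 31.36 MPa, compressive.

σ ≈ 31.4 MPa (compressive)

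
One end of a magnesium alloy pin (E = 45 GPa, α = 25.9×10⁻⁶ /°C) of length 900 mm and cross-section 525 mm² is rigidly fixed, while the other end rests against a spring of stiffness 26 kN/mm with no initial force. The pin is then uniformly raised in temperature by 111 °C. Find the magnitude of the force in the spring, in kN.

P ≈ 33.8 kN

If the spring were absent the pin would lengthen by αΔT L = 25.9×10⁻⁶ × 111 × 900 = 2.587 mm.
With a force P in the spring, the elastic change of the pin is PL/(AE) and that of the spring is P/k; compatibility requires their sum to equal δ_free.
So P = δ_free / [L/(AE) + 1/k] = 2.587 / [ 900/(525×45×10³) + 1/(26×10³) ].
P = 2.587 / 7.656×10⁻⁵ = 33800 N.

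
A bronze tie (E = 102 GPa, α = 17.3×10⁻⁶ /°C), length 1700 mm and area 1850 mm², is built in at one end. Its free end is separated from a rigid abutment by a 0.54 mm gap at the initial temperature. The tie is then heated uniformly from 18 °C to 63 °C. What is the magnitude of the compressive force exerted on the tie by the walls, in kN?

Free thermal elongation = αΔT L = 17.3×10⁻⁶ × 45 × 1700 = 1.323 mm.
After closing the 0.54 mm clearance, 1.323 − 0.54 = 0.7834 mm of expansion remains to be suppressed by the wall.
Compatibility: PL/(AE) = 0.7834 mm, so σ = P/A = E × (0.7834/1700) = 47.01 MPa.
P = σA = 47.01 × 1850 = 86.96 kN.

P ≈ 87 kN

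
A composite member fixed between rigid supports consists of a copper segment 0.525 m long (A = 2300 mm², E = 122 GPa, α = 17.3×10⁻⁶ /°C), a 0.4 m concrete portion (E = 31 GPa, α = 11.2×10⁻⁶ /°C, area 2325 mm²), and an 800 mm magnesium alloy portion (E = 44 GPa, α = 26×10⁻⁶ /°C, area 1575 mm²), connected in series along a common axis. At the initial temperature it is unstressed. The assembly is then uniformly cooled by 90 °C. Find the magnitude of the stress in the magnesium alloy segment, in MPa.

With the walls removed the bar would change length by δ_free = Σ αᵢΔT Lᵢ = 17.3×10⁻⁶×90×525 + 11.2×10⁻⁶×90×400 + 26×10⁻⁶×90×800 = 3.093 mm.
The walls prevent any net length change, so an axial force P (same in every segment) develops. Compatibility: P · Σ Lᵢ/(AᵢEᵢ) = δ_free.
The series flexibility is Σ Lᵢ/(AᵢEᵢ) = 525/(2300×122×10³) + 400/(2325×31×10³) + 800/(1575×44×10³) = 1.896×10⁻⁵ mm/N.
Hence P = δ_free / Σ(L/AE) = 3.093/1.896×10⁻⁵ = 163.1 kN (tensile).
σ_{magnesium alloy} = P / A = 163100 / 1575 = 103.5 MPa.

σ ≈ 104 MPa (tensile)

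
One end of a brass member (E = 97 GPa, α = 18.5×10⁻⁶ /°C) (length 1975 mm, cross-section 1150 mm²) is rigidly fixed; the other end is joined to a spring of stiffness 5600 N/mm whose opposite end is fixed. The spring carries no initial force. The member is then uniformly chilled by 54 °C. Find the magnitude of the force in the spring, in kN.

P ≈ 10.1 kN

If the spring were absent the member would shorten by αΔT L = 18.5×10⁻⁶ × 54 × 1975 = 1.973 mm.
Let P be the tensile force in the spring. The member extends elastically by PL/(AE) and the spring stretches by P/k; together these equal δ_free.
So P = δ_free / [L/(AE) + 1/k] = 1.973 / [ 1975/(1150×97×10³) + 1/(5600) ].
P = 1.973 / 0.0001963 = 10050 N.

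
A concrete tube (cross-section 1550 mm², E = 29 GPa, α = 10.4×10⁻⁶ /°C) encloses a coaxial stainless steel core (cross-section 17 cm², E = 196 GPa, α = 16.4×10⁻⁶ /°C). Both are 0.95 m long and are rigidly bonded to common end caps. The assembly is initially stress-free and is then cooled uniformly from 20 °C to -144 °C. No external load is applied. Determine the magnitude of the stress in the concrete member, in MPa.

Both members must finish at the same length. With the larger α, the stainless steel tends to over-contract; the plates restrain it, putting the stainless steel in tension and the concrete in compression. With no external load the two internal forces are equal and opposite, magnitude P.
Setting the final lengths equal and cancelling L: (α₁ − α₂)ΔT = P/(A₁E₁) + P/(A₂E₂).
|α₁ − α₂|·ΔT = 6×10⁻⁶ × 164 = 0.000984.
1/(A₁E₁) + 1/(A₂E₂) = 1/(1550×29×10³) + 1/(1700×196×10³) = 2.525×10⁻⁸ N⁻¹.
So P = 0.000984 / 2.525×10⁻⁸ = 38.97 kN.
σ_{concrete} = P/A₁ = 38970/1550 = 25.14 MPa, compressive.

σ ≈ 25.1 MPa (compressive)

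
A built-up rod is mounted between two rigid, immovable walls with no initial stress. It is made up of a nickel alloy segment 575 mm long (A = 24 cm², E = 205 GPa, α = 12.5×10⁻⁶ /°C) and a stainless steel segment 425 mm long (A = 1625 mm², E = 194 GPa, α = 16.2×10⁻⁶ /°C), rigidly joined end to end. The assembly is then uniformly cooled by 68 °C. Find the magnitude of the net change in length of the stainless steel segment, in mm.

|ΔL| ≈ 0.0444 mm

With the walls removed the bar would change length by δ_free = Σ αᵢΔT Lᵢ = 12.5×10⁻⁶×68×575 + 16.2×10⁻⁶×68×425 = 0.9569 mm.
The walls prevent any net length change, so an axial force P (same in every segment) develops. Compatibility: P · Σ Lᵢ/(AᵢEᵢ) = δ_free.
Σ Lᵢ/(AᵢEᵢ) = 575/(2400×205×10³) + 425/(1625×194×10³) = 2.517×10⁻⁶ mm/N.
So P = 0.9569 / 2.517×10⁻⁶ = 380.2 kN, tensile.
For the stainless steel segment, free thermal change = 16.2×10⁻⁶×68×425 = 0.4682 mm and elastic change from P = 380200×425/(1625×194×10³) = 0.5126 mm; these oppose, so the net change is 0.0444 mm (segment lengthens).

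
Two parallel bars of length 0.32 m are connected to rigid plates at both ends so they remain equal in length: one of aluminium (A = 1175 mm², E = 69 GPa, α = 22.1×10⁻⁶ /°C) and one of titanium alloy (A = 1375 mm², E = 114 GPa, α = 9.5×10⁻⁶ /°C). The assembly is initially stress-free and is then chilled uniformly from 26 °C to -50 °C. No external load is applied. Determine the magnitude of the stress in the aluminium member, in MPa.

Equilibrium of a rigid end plate with no external load gives equal and opposite internal forces ±P in the two members. Since α_{aluminium} > α_{titanium alloy}, cooling drives the aluminium into tension and the titanium alloy into compression.
Setting the final lengths equal and cancelling L: (α₁ − α₂)ΔT = P/(A₁E₁) + P/(A₂E₂).
|α₁ − α₂|·ΔT = 12.6×10⁻⁶ × 76 = 0.0009576.
1/(A₁E₁) + 1/(A₂E₂) = 1/(1175×69×10³) + 1/(1375×114×10³) = 1.871×10⁻⁸ N⁻¹.
So P = 0.0009576 / 1.871×10⁻⁸ = 51.17 kN.
σ_{aluminium} = P/A₁ = 51170/1175 = 43.55 MPa, tensile.

σ ≈ 43.5 MPa (tensile)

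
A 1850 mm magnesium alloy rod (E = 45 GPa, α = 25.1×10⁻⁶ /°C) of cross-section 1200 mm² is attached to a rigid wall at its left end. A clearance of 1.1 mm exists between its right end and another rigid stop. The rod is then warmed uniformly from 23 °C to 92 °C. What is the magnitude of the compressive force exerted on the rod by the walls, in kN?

Free thermal elongation = αΔT L = 25.1×10⁻⁶ × 69 × 1850 = 3.204 mm.
This exceeds the 1.1 mm gap, so the wall pushes back. The portion of expansion that must be recovered elastically is δ_free − gap = 3.204 − 1.1 = 2.104 mm.
Compatibility: PL/(AE) = 2.104 mm, so σ = P/A = E × (2.104/1850) = 51.18 MPa.
P = σA = 51.18 × 1200 = 61.41 kN.

P ≈ 61.4 kN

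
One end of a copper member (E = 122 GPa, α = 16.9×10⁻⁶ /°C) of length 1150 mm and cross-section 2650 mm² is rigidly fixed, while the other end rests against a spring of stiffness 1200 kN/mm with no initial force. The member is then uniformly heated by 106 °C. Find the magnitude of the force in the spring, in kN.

P ≈ 469 kN

If the spring were absent the member would lengthen by αΔT L = 16.9×10⁻⁶ × 106 × 1150 = 2.06 mm.
Let P be the compressive force at the spring. The member shortens elastically by PL/(AE) and the spring compresses by P/k; together these equal δ_free.
So P = δ_free / [L/(AE) + 1/k] = 2.06 / [ 1150/(2650×122×10³) + 1/(1200×10³) ].
P = 2.06 / 4.39×10⁻⁶ = 469200 N.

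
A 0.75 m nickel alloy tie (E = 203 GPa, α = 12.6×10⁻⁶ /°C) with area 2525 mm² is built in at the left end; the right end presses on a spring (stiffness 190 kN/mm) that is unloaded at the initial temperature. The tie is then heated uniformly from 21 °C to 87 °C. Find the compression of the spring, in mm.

δ ≈ 0.488 mm

Free thermal expansion: δ_free = αΔT L = 12.6×10⁻⁶ × 66 × 750 = 0.6237 mm.
Let P be the compressive force at the spring. The tie shortens elastically by PL/(AE) and the spring compresses by P/k; together these equal δ_free.
So P = δ_free / [L/(AE) + 1/k] = 0.6237 / [ 750/(2525×203×10³) + 1/(190×10³) ].
P = 0.6237 / 6.726×10⁻⁶ = 92720 N.
Spring compression = P/k = 92720/(190×10³) = 0.488 mm.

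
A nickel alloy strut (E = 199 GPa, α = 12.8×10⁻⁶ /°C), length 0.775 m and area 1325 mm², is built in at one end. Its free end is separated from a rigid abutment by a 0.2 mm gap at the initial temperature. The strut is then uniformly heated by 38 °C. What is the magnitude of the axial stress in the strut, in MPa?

σ ≈ 45.4 MPa (compressive)

Free thermal elongation = αΔT L = 12.8×10⁻⁶ × 38 × 775 = 0.377 mm.
The gap closes (δ_free > 0.2 mm) and the wall then resists a further 0.377 − 0.2 = 0.177 mm of expansion.
So σ = E(δ_free − g)/L = 199×10³ × 0.177/775 = 45.44 MPa.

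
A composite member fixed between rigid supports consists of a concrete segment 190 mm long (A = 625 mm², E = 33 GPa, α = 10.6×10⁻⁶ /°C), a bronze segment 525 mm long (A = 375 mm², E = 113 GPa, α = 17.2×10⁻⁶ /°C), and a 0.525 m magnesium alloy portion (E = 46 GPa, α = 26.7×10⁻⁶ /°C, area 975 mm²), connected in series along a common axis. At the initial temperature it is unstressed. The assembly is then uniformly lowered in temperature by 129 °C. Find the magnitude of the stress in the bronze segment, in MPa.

With the walls removed the bar would change length by δ_free = Σ αᵢΔT Lᵢ = 10.6×10⁻⁶×129×190 + 17.2×10⁻⁶×129×525 + 26.7×10⁻⁶×129×525 = 3.233 mm.
Since the ends are fixed, an axial force P builds up, equal in every segment, with P · Σ Lᵢ/(AᵢEᵢ) = δ_free.
The series flexibility is Σ Lᵢ/(AᵢEᵢ) = 190/(625×33×10³) + 525/(375×113×10³) + 525/(975×46×10³) = 3.331×10⁻⁵ mm/N.
Hence P = δ_free / Σ(L/AE) = 3.233/3.331×10⁻⁵ = 97.06 kN (tensile).
σ_{bronze} = P / A = 97060 / 375 = 258.8 MPa.

σ ≈ 259 MPa (tensile)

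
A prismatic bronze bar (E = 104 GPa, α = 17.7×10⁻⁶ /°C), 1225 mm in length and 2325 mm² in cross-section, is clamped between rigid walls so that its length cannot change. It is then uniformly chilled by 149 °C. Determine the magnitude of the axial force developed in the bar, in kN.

With zero net strain, σ = E·αΔT = 104 GPa × 17.7×10⁻⁶ × 149 = 274.3 MPa.
Axial force P = σA = 274.3 × 2325 = 637700 N = 637.7 kN, tensile.

P ≈ 638 kN (tensile)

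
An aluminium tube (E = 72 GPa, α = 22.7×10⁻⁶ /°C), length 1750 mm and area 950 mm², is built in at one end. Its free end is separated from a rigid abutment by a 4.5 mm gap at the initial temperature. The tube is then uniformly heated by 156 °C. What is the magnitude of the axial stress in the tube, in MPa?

σ ≈ 69.8 MPa (compressive)

If the wall were absent the tube would grow by αΔT L = 22.7×10⁻⁶ × 156 × 1750 = 6.197 mm.
This exceeds the 4.5 mm gap, so the wall pushes back. The portion of expansion that must be recovered elastically is δ_free − gap = 6.197 − 4.5 = 1.697 mm.
That suppressed elongation corresponds to σ = E·Δ/L = 72×10³ × 1.697/1750 = 69.82 MPa.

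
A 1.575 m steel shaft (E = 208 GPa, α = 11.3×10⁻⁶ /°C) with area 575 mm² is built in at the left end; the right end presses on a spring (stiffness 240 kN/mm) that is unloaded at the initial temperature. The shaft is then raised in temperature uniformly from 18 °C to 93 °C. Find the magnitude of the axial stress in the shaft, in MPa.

σ ≈ 134 MPa (compressive)

Free thermal expansion: δ_free = αΔT L = 11.3×10⁻⁶ × 75 × 1575 = 1.335 mm.
With a force P in the spring, the elastic change of the shaft is PL/(AE) and that of the spring is P/k; compatibility requires their sum to equal δ_free.
P [ L/(AE) + 1/k ] = δ_free → P [ 1575/(575×208×10³) + 1/(240×10³) ] = 1.335.
P = 1.335 / 1.734×10⁻⁵ = 77000 N.
σ = P/A = 77000/575 = 133.9 MPa.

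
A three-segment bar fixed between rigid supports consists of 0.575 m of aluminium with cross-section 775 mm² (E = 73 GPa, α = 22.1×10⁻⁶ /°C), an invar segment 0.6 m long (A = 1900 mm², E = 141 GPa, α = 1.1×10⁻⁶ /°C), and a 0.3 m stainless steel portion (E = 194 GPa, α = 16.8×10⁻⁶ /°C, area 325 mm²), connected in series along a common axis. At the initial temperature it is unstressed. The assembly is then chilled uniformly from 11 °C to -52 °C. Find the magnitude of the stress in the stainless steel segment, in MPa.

Free thermal contraction of the whole bar: Σ αᵢΔT Lᵢ = 22.1×10⁻⁶×63×575 + 1.1×10⁻⁶×63×600 + 16.8×10⁻⁶×63×300 = 1.16 mm.
The rigid supports impose zero overall length change; the single axial force P common to all segments must satisfy P Σ Lᵢ/(AᵢEᵢ) = δ_free.
Σ Lᵢ/(AᵢEᵢ) = 575/(775×73×10³) + 600/(1900×141×10³) + 300/(325×194×10³) = 1.716×10⁻⁵ mm/N.
P = 1.16 / 1.716×10⁻⁵ = 67570 N = 67.57 kN, tensile.
σ_{stainless steel} = P / A = 67570 / 325 = 207.9 MPa.

σ ≈ 208 MPa (tensile)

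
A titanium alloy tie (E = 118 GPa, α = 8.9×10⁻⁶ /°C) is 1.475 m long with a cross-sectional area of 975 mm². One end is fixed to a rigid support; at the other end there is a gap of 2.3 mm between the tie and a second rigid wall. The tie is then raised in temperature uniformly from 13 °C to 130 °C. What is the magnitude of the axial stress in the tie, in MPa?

σ ≈ 0 MPa

Unrestrained expansion: δ_free = αΔT L = 8.9×10⁻⁶ × 117 × 1475 = 1.536 mm.
Since δ_free = 1.54 mm is less than the 2.3 mm gap, the tie never touches the wall. No axial force develops.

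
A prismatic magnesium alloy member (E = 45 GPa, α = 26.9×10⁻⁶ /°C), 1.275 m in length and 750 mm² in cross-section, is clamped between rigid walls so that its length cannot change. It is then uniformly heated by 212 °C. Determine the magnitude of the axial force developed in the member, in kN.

P ≈ 192 kN (compressive)

Full restraint means ε = 0, so the stress is σ = EαΔT = 45×10³ × 26.9×10⁻⁶ × 212 = 256.6 MPa.
P = AEαΔT = 750 × 45×10³ × 26.9×10⁻⁶ × 212 = 192.5 kN (compressive).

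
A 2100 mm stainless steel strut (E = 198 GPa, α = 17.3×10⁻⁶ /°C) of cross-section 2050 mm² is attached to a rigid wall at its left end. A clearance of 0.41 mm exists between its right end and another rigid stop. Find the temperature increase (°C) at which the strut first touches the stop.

ΔT ≈ 11.3 °C

The gap closes when αΔT L = 0.41 mm, since the strut is still unstressed at that instant.
ΔT = 0.41 / (17.3×10⁻⁶ × 2100) = 11.29 °C.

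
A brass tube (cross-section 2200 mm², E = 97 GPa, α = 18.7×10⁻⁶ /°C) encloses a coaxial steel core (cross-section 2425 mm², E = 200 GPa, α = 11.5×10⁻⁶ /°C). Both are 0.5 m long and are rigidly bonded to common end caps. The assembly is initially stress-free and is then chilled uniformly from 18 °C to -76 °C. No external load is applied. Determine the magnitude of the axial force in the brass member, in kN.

P ≈ 100 kN (tensile in the brass)

Equilibrium of a rigid end plate with no external load gives equal and opposite internal forces ±P in the two members. Since α_{brass} > α_{steel}, cooling drives the brass into tension and the steel into compression.
Equating the net (thermal + elastic) strains gives |α₁ − α₂|·ΔT = P·[1/(A₁E₁) + 1/(A₂E₂)].
|α₁ − α₂|·ΔT = 7.2×10⁻⁶ × 94 = 0.0006768.
1/(A₁E₁) + 1/(A₂E₂) = 1/(2200×97×10³) + 1/(2425×200×10³) = 6.748×10⁻⁹ N⁻¹.
So P = 0.0006768 / 6.748×10⁻⁹ = 100.3 kN.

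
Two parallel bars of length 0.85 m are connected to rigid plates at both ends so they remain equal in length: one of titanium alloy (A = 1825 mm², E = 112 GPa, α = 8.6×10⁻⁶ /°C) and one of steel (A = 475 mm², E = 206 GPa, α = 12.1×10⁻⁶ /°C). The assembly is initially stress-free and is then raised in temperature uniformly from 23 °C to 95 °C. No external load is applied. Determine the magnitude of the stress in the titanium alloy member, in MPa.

The steel has the larger α, so on heating it would change length more than the titanium alloy if both were free. The rigid plates force a common final length, so the steel is put into compression and the titanium alloy into tension, with equal and opposite forces P (no external load).
Compatibility of the two members (thermal + elastic change equal): (α₁ − α₂)ΔT = P·[1/(A₁E₁) + 1/(A₂E₂)].
|α₁ − α₂|·ΔT = 3.5×10⁻⁶ × 72 = 0.000252.
1/(A₁E₁) + 1/(A₂E₂) = 1/(1825×112×10³) + 1/(475×206×10³) = 1.511×10⁻⁸ N⁻¹.
So P = 0.000252 / 1.511×10⁻⁸ = 16.68 kN.
σ_{titanium alloy} = P/A₁ = 16680/1825 = 9.137 MPa, tensile.

σ ≈ 9.14 MPa (tensile)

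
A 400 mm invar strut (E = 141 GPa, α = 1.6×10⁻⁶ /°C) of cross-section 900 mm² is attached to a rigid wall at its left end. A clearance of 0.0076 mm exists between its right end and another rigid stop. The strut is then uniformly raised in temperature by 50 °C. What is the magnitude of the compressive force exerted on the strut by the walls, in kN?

Free thermal elongation = αΔT L = 1.6×10⁻⁶ × 50 × 400 = 0.032 mm.
After closing the 0.0076 mm clearance, 0.032 − 0.0076 = 0.0244 mm of expansion remains to be suppressed by the wall.
Compatibility: PL/(AE) = 0.0244 mm, so σ = P/A = E × (0.0244/400) = 8.601 MPa.
P = σA = 8.601 × 900 = 7.741 kN.

P ≈ 7.74 kN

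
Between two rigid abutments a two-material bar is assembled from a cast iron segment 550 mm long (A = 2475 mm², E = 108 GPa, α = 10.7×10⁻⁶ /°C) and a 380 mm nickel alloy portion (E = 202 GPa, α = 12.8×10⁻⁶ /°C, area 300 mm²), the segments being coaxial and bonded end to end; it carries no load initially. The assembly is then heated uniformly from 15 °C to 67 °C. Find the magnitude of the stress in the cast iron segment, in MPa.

If the supports were absent, the total length change would be Σ αᵢΔT Lᵢ = 10.7×10⁻⁶×52×550 + 12.8×10⁻⁶×52×380 = 0.5589 mm.
The rigid supports impose zero overall length change; the single axial force P common to all segments must satisfy P Σ Lᵢ/(AᵢEᵢ) = δ_free.
Σ Lᵢ/(AᵢEᵢ) = 550/(2475×108×10³) + 380/(300×202×10³) = 8.328×10⁻⁶ mm/N.
P = 0.5589 / 8.328×10⁻⁶ = 67110 N = 67.11 kN, compressive.
σ_{cast iron} = P / A = 67110 / 2475 = 27.12 MPa.

σ ≈ 27.1 MPa (compressive)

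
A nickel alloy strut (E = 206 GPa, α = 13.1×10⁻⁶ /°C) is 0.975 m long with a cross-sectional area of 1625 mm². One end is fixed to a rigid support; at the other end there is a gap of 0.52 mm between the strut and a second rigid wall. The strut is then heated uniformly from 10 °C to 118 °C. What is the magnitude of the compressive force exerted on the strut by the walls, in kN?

P ≈ 295 kN

If the wall were absent the strut would grow by αΔT L = 13.1×10⁻⁶ × 108 × 975 = 1.379 mm.
The gap closes (δ_free > 0.52 mm) and the wall then resists a further 1.379 − 0.52 = 0.8594 mm of expansion.
Compatibility: PL/(AE) = 0.8594 mm, so σ = P/A = E × (0.8594/975) = 181.6 MPa.
Force on the wall = σA = 181.6 × 1625 mm² = 295.1 kN.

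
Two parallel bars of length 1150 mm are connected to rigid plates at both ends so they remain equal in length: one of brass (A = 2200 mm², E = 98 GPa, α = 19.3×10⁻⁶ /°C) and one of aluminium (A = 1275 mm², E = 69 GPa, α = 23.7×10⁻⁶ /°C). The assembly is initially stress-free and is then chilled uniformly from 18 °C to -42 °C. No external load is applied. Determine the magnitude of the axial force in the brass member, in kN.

The aluminium has the larger α, so on cooling it would change length more than the brass if both were free. The rigid plates force a common final length, so the aluminium is put into tension and the brass into compression, with equal and opposite forces P (no external load).
Compatibility of the two members (thermal + elastic change equal): (α₁ − α₂)ΔT = P·[1/(A₁E₁) + 1/(A₂E₂)].
|α₁ − α₂|·ΔT = 4.4×10⁻⁶ × 60 = 0.000264.
1/(A₁E₁) + 1/(A₂E₂) = 1/(2200×98×10³) + 1/(1275×69×10³) = 1.601×10⁻⁸ N⁻¹.
P = 0.000264 / 1.601×10⁻⁸ = 16490 N = 16.49 kN.

P ≈ 16.5 kN (compressive in the brass)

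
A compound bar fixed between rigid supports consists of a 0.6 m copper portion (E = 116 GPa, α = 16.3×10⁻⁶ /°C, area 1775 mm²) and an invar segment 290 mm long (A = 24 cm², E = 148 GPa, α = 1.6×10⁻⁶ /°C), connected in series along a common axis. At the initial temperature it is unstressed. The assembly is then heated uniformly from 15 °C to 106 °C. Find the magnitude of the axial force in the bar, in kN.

P ≈ 250 kN (compressive)

Free thermal expansion of the whole bar: Σ αᵢΔT Lᵢ = 16.3×10⁻⁶×91×600 + 1.6×10⁻⁶×91×290 = 0.9322 mm.
The rigid supports impose zero overall length change; the single axial force P common to all segments must satisfy P Σ Lᵢ/(AᵢEᵢ) = δ_free.
Σ Lᵢ/(AᵢEᵢ) = 600/(1775×116×10³) + 290/(2400×148×10³) = 3.73×10⁻⁶ mm/N.
P = 0.9322 / 3.73×10⁻⁶ = 249900 N = 249.9 kN, compressive.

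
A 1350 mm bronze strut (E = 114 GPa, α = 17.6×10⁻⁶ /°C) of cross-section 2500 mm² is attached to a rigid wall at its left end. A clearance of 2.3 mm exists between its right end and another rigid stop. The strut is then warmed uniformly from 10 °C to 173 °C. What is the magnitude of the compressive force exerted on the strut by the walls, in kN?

If the wall were absent the strut would grow by αΔT L = 17.6×10⁻⁶ × 163 × 1350 = 3.873 mm.
This exceeds the 2.3 mm gap, so the wall pushes back. The portion of expansion that must be recovered elastically is δ_free − gap = 3.873 − 2.3 = 1.573 mm.
Compatibility: PL/(AE) = 1.573 mm, so σ = P/A = E × (1.573/1350) = 132.8 MPa.
Force on the wall = σA = 132.8 × 2500 mm² = 332.1 kN.

P ≈ 332 kN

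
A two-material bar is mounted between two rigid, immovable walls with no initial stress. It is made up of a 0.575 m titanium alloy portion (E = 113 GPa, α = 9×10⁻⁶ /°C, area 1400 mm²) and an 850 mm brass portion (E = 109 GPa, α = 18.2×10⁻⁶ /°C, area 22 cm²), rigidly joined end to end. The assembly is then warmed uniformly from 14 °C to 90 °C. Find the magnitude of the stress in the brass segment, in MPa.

With the walls removed the bar would change length by δ_free = Σ αᵢΔT Lᵢ = 9×10⁻⁶×76×575 + 18.2×10⁻⁶×76×850 = 1.569 mm.
The rigid supports impose zero overall length change; the single axial force P common to all segments must satisfy P Σ Lᵢ/(AᵢEᵢ) = δ_free.
The series flexibility is Σ Lᵢ/(AᵢEᵢ) = 575/(1400×113×10³) + 850/(2200×109×10³) = 7.179×10⁻⁶ mm/N.
Hence P = δ_free / Σ(L/AE) = 1.569/7.179×10⁻⁶ = 218.5 kN (compressive).
σ_{brass} = P / A = 218500 / 2200 = 99.34 MPa.

σ ≈ 99.3 MPa (compressive)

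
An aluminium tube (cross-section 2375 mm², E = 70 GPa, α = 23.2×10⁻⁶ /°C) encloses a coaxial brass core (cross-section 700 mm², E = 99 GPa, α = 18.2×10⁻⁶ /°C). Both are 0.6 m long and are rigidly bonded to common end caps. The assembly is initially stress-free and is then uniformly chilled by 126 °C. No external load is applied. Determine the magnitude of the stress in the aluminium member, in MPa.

σ ≈ 13 MPa (tensile)

The aluminium has the larger α, so on cooling it would change length more than the brass if both were free. The rigid plates force a common final length, so the aluminium is put into tension and the brass into compression, with equal and opposite forces P (no external load).
Setting the final lengths equal and cancelling L: (α₁ − α₂)ΔT = P/(A₁E₁) + P/(A₂E₂).
|α₁ − α₂|·ΔT = 5×10⁻⁶ × 126 = 0.00063.
1/(A₁E₁) + 1/(A₂E₂) = 1/(2375×70×10³) + 1/(700×99×10³) = 2.045×10⁻⁸ N⁻¹.
So P = 0.00063 / 2.045×10⁻⁸ = 30.81 kN.
σ_{aluminium} = P/A₁ = 30810/2375 = 12.97 MPa, tensile.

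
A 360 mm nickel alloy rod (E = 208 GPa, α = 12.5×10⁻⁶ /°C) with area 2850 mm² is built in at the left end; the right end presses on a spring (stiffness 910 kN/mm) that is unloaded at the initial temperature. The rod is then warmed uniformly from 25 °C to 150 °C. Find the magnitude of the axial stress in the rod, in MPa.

σ ≈ 116 MPa (compressive)

The unrestrained thermal change is αΔT L = 12.5×10⁻⁶ × 125 × 360 = 0.5625 mm.
With a force P in the spring, the elastic change of the rod is PL/(AE) and that of the spring is P/k; compatibility requires their sum to equal δ_free.
So P = δ_free / [L/(AE) + 1/k] = 0.5625 / [ 360/(2850×208×10³) + 1/(910×10³) ].
P = 0.5625 / 1.706×10⁻⁶ = 329700 N.
σ = P/A = 329700/2850 = 115.7 MPa.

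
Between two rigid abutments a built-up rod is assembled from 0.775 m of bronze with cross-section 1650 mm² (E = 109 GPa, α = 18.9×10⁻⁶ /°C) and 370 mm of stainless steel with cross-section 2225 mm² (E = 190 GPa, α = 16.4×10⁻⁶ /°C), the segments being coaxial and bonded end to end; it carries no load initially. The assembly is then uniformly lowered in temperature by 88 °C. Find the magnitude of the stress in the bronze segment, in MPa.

Free thermal contraction of the whole bar: Σ αᵢΔT Lᵢ = 18.9×10⁻⁶×88×775 + 16.4×10⁻⁶×88×370 = 1.823 mm.
The walls prevent any net length change, so an axial force P (same in every segment) develops. Compatibility: P · Σ Lᵢ/(AᵢEᵢ) = δ_free.
The series flexibility is Σ Lᵢ/(AᵢEᵢ) = 775/(1650×109×10³) + 370/(2225×190×10³) = 5.184×10⁻⁶ mm/N.
So P = 1.823 / 5.184×10⁻⁶ = 351.6 kN, tensile.
σ_{bronze} = P / A = 351600 / 1650 = 213.1 MPa.

σ ≈ 213 MPa (tensile)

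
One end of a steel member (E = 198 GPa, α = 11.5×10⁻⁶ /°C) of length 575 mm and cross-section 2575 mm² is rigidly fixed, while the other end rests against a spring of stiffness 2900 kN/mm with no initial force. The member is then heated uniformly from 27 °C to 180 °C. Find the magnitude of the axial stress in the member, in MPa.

Free thermal expansion: δ_free = αΔT L = 11.5×10⁻⁶ × 153 × 575 = 1.012 mm.
With a force P in the spring, the elastic change of the member is PL/(AE) and that of the spring is P/k; compatibility requires their sum to equal δ_free.
P [ L/(AE) + 1/k ] = δ_free → P [ 575/(2575×198×10³) + 1/(2900×10³) ] = 1.012.
P = 1.012 / 1.473×10⁻⁶ = 687000 N.
σ = P/A = 687000/2575 = 266.8 MPa.

σ ≈ 267 MPa (compressive)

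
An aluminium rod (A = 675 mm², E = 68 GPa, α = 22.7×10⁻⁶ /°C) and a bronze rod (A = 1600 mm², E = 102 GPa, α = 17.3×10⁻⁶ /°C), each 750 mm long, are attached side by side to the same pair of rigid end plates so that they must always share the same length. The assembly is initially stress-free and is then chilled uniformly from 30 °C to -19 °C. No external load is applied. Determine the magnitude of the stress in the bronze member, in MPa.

Both members must finish at the same length. With the larger α, the aluminium tends to over-contract; the plates restrain it, putting the aluminium in tension and the bronze in compression. With no external load the two internal forces are equal and opposite, magnitude P.
Equating the net (thermal + elastic) strains gives |α₁ − α₂|·ΔT = P·[1/(A₁E₁) + 1/(A₂E₂)].
|α₁ − α₂|·ΔT = 5.4×10⁻⁶ × 49 = 0.0002646.
1/(A₁E₁) + 1/(A₂E₂) = 1/(675×68×10³) + 1/(1600×102×10³) = 2.791×10⁻⁸ N⁻¹.
So P = 0.0002646 / 2.791×10⁻⁸ = 9.479 kN.
σ_{bronze} = P/A₂ = 9479/1600 = 5.924 MPa, compressive.

σ ≈ 5.92 MPa (compressive)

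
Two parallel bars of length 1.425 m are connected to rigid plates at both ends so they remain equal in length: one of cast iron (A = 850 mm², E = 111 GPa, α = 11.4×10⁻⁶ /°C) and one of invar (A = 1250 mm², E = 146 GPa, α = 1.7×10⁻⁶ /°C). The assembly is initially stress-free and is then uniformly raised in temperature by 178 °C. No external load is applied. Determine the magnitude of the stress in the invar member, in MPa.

Both members must finish at the same length. With the larger α, the cast iron tends to over-expand; the plates restrain it, putting the cast iron in compression and the invar in tension. With no external load the two internal forces are equal and opposite, magnitude P.
Equating the net (thermal + elastic) strains gives |α₁ − α₂|·ΔT = P·[1/(A₁E₁) + 1/(A₂E₂)].
|α₁ − α₂|·ΔT = 9.7×10⁻⁶ × 178 = 0.001727.
1/(A₁E₁) + 1/(A₂E₂) = 1/(850×111×10³) + 1/(1250×146×10³) = 1.608×10⁻⁸ N⁻¹.
P = 0.001727 / 1.608×10⁻⁸ = 107400 N = 107.4 kN.
σ_{invar} = P/A₂ = 107400/1250 = 85.91 MPa, tensile.

σ ≈ 85.9 MPa (tensile)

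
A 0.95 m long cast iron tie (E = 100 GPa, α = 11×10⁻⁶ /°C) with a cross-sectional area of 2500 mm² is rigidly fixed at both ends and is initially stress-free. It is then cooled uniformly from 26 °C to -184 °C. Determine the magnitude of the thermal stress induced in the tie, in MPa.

σ ≈ 231 MPa (tensile)

The supports are rigid, so the total axial strain is zero. The restrained thermal strain is ε = αΔT = 11×10⁻⁶ × 210 = 2310×10⁻⁶.
The stress required to suppress this strain is σ = Eε = 100×10³ × 2310×10⁻⁶ = 231 MPa, tensile since the tie is trying to contract.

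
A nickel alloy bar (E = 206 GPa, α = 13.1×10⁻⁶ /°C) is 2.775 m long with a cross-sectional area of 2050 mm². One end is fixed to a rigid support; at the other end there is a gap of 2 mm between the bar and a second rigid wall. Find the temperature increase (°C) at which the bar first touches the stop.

ΔT ≈ 55 °C

Contact occurs when the free expansion equals the gap: αΔT L = 2 mm.
So ΔT = g/(αL) = 2/(13.1×10⁻⁶ × 2775) = 55.02 °C.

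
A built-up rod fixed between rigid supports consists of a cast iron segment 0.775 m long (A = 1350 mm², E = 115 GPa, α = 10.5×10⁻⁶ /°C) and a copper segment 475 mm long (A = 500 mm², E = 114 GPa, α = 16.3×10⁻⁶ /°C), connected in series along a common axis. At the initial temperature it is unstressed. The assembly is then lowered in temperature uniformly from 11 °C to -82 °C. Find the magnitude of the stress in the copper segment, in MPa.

σ ≈ 222 MPa (tensile)

With the walls removed the bar would change length by δ_free = Σ αᵢΔT Lᵢ = 10.5×10⁻⁶×93×775 + 16.3×10⁻⁶×93×475 = 1.477 mm.
Since the ends are fixed, an axial force P builds up, equal in every segment, with P · Σ Lᵢ/(AᵢEᵢ) = δ_free.
The series flexibility is Σ Lᵢ/(AᵢEᵢ) = 775/(1350×115×10³) + 475/(500×114×10³) = 1.333×10⁻⁵ mm/N.
Hence P = δ_free / Σ(L/AE) = 1.477/1.333×10⁻⁵ = 110.8 kN (tensile).
σ_{copper} = P / A = 110800 / 500 = 221.7 MPa.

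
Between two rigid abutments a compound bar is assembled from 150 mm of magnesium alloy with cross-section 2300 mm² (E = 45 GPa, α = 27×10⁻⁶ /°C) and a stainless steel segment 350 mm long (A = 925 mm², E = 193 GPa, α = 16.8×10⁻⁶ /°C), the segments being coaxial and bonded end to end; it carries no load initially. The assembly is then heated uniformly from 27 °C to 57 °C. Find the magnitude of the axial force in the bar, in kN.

P ≈ 87.4 kN (compressive)

With the walls removed the bar would change length by δ_free = Σ αᵢΔT Lᵢ = 27×10⁻⁶×30×150 + 16.8×10⁻⁶×30×350 = 0.2979 mm.
Since the ends are fixed, an axial force P builds up, equal in every segment, with P · Σ Lᵢ/(AᵢEᵢ) = δ_free.
Σ Lᵢ/(AᵢEᵢ) = 150/(2300×45×10³) + 350/(925×193×10³) = 3.41×10⁻⁶ mm/N.
Hence P = δ_free / Σ(L/AE) = 0.2979/3.41×10⁻⁶ = 87.37 kN (compressive).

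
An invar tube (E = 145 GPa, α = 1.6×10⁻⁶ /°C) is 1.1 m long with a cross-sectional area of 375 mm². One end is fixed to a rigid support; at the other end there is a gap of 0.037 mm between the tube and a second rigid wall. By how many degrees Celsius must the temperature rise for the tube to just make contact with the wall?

Contact occurs when the free expansion equals the gap: αΔT L = 0.037 mm.
So ΔT = g/(αL) = 0.037/(1.6×10⁻⁶ × 1100) = 21.02 °C.

ΔT ≈ 21 °C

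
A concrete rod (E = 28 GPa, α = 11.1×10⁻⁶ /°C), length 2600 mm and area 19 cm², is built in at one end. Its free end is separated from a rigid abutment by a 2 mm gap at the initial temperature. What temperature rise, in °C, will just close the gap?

The gap closes when αΔT L = 2 mm, since the rod is still unstressed at that instant.
ΔT = 2 / (11.1×10⁻⁶ × 2600) = 69.3 °C.

ΔT ≈ 69.3 °C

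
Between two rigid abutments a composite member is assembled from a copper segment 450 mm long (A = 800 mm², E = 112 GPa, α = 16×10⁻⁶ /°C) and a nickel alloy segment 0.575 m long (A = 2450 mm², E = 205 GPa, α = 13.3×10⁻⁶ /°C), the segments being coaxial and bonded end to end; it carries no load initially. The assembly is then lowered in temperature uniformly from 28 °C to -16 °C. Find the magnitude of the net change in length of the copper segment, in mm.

|ΔL| ≈ 0.215 mm

Free thermal contraction of the whole bar: Σ αᵢΔT Lᵢ = 16×10⁻⁶×44×450 + 13.3×10⁻⁶×44×575 = 0.6533 mm.
The walls prevent any net length change, so an axial force P (same in every segment) develops. Compatibility: P · Σ Lᵢ/(AᵢEᵢ) = δ_free.
The series flexibility is Σ Lᵢ/(AᵢEᵢ) = 450/(800×112×10³) + 575/(2450×205×10³) = 6.167×10⁻⁶ mm/N.
P = 0.6533 / 6.167×10⁻⁶ = 105900 N = 105.9 kN, tensile.
For the copper segment, free thermal change = 16×10⁻⁶×44×450 = 0.3168 mm and elastic change from P = 105900×450/(800×112×10³) = 0.532 mm; these oppose, so the net change is 0.215 mm (segment lengthens).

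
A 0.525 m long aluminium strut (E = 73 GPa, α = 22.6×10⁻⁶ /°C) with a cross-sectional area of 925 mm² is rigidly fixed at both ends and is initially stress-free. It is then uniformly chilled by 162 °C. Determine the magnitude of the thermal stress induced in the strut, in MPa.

The supports are rigid, so the total axial strain is zero. The restrained thermal strain is ε = αΔT = 22.6×10⁻⁶ × 162 = 3661.2×10⁻⁶.
Hence σ = E·αΔT = 73×10³ × 3661.2×10⁻⁶ = 267.3 MPa, tensile.

σ ≈ 267 MPa (tensile)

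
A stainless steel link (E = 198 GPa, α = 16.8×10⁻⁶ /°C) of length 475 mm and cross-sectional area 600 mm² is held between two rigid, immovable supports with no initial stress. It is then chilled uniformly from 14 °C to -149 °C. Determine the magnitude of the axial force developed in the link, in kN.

With zero net strain, σ = E·αΔT = 198 GPa × 16.8×10⁻⁶ × 163 = 542.2 MPa.
Axial force P = σA = 542.2 × 600 = 325300 N = 325.3 kN, tensile.

P ≈ 325 kN (tensile)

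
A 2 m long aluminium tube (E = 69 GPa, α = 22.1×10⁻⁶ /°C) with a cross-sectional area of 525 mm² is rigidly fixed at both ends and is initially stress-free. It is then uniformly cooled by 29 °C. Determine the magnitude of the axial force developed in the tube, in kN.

Full restraint means ε = 0, so the stress is σ = EαΔT = 69×10³ × 22.1×10⁻⁶ × 29 = 44.22 MPa.
Axial force P = σA = 44.22 × 525 = 23220 N = 23.22 kN, tensile.

P ≈ 23.2 kN (tensile)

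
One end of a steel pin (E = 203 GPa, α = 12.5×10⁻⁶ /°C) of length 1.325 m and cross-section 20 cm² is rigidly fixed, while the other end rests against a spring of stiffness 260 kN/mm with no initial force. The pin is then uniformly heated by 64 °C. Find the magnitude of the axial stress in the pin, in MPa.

Free thermal expansion: δ_free = αΔT L = 12.5×10⁻⁶ × 64 × 1325 = 1.06 mm.
Let P be the compressive force at the spring. The pin shortens elastically by PL/(AE) and the spring compresses by P/k; together these equal δ_free.
So P = δ_free / [L/(AE) + 1/k] = 1.06 / [ 1325/(2000×203×10³) + 1/(260×10³) ].
P = 1.06 / 7.11×10⁻⁶ = 149100 N.
σ = P/A = 149100/2000 = 74.55 MPa.

σ ≈ 74.5 MPa (compressive)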